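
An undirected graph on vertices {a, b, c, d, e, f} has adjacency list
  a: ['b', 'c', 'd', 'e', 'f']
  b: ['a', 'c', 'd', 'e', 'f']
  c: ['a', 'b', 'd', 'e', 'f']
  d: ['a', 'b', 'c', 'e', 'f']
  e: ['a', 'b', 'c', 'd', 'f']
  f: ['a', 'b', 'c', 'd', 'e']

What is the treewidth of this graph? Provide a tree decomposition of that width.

Treewidth 5.
One optimal decomposition is:
Bags: B1 = {a, b, c, d, e, f}
Tree: (single bag)

With just one bag of size 6, the width is 6 − 1 = 5, so tw(G) ≤ 5. Conversely, {a, b, c, d, e, f} is a clique of size 6, and the vertices of any clique must share a bag in every tree decomposition; so some bag has ≥ 6 vertices and tw(G) ≥ 5. The upper and lower bounds meet at 5, so that is the treewidth.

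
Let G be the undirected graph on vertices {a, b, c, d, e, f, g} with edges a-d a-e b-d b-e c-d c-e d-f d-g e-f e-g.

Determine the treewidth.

2

A width-2 tree decomposition is:
Bags: B1 = {d, e, g}  B2 = {c, d, e}  B3 = {a, d, e}  B4 = {b, d, e}  B5 = {d, e, f}
Tree: B1–B2, B2–B3, B3–B4, B4–B5
Every bag has size at most 3, so the width is 3 − 1 = 2 and tw(G) ≤ 2. Since d–g–e–c–d is a cycle in G, G is not acyclic. Forests are exactly the graphs of treewidth ≤ 1, so tw(G) ≥ 2. Combining the bounds, tw(G) = 2.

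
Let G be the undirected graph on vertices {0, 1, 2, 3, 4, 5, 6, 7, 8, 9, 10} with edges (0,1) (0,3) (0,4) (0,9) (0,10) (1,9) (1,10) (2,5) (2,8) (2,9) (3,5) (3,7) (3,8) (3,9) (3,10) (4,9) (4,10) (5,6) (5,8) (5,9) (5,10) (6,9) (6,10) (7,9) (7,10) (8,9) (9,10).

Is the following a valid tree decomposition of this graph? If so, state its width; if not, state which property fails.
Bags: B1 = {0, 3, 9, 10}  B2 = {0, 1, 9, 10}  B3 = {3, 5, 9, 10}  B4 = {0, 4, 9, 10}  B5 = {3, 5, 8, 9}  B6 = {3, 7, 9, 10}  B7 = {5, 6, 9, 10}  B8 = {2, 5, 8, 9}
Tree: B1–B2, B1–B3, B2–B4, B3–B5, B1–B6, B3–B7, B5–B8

Every vertex of G appears in some bag (union = {0, 1, 2, 3, 4, 5, 6, 7, 8, 9, 10}); every edge is covered by a bag; and for each vertex v the set of bags containing v is connected in the bag tree. The decomposition is therefore valid. The largest bag has 4 vertices, so the width is 3.

Yes; width 3.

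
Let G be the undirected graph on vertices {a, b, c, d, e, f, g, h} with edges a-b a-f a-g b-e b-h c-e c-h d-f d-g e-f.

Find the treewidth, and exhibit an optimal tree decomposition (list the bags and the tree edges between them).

Each bag holds 3 vertices, so the decomposition has width 2, which upper-bounds the treewidth. For the lower bound, G contains the cycle h–c–e–b–h, so G is not a forest; only forests have treewidth ≤ 1, hence tw(G) ≥ 2. Therefore the treewidth is 2.

Treewidth 2.
One optimal decomposition is:
Bags: B1 = {b, c, h}  B2 = {b, c, e}  B3 = {a, b, e}  B4 = {a, e, f}  B5 = {a, f, g}  B6 = {d, f, g}
Tree: B1–B2, B2–B3, B3–B4, B4–B5, B5–B6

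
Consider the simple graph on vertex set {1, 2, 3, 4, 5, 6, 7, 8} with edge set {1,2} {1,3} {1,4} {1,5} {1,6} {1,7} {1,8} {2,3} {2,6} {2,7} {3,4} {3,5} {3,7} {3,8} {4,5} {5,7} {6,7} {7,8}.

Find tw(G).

3

A width-3 tree decomposition is:
Bags: B1 = {1, 3, 5, 7}  B2 = {1, 2, 3, 7}  B3 = {1, 2, 6, 7}  B4 = {1, 3, 7, 8}  B5 = {1, 3, 4, 5}
Tree: B1–B2, B2–B3, B1–B4, B1–B5
The largest bag has 4 vertices, giving width 3; this decomposition certifies tw(G) ≤ 3. For the lower bound, the 4 vertices {1, 3, 4, 5} are pairwise adjacent, and any tree decomposition puts a clique entirely inside one bag — forcing width ≥ 3. Hence tw(G) = 3 exactly.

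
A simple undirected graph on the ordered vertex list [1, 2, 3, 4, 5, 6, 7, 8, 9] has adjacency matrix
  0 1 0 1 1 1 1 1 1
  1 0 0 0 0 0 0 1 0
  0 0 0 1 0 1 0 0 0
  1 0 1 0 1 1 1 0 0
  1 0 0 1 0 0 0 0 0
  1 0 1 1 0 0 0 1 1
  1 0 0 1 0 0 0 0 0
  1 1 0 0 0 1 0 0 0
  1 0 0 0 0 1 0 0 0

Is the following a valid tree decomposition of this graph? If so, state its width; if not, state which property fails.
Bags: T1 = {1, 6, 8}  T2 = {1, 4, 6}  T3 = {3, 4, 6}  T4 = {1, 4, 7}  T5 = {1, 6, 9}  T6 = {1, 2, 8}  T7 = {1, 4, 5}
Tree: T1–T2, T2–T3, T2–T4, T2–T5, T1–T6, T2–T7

Yes; width 2.

Checking the three conditions: (i) the bags cover all of {1, 2, 3, 4, 5, 6, 7, 8, 9}; (ii) for each edge, some bag contains both endpoints; (iii) the bags containing any fixed vertex form a subtree. All hold, so the decomposition is valid with width 3 − 1 = 2.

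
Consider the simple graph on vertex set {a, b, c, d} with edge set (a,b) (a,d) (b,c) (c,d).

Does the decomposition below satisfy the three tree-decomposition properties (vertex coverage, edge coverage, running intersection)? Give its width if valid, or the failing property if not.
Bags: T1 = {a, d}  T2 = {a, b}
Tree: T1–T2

No — vertex c appears in no bag.

A tree decomposition must satisfy three properties: every vertex lies in some bag; for every edge, both endpoints lie together in some bag; and for every vertex, the bags containing it form a connected subtree. Here vertex c appears in no bag, so the decomposition is invalid.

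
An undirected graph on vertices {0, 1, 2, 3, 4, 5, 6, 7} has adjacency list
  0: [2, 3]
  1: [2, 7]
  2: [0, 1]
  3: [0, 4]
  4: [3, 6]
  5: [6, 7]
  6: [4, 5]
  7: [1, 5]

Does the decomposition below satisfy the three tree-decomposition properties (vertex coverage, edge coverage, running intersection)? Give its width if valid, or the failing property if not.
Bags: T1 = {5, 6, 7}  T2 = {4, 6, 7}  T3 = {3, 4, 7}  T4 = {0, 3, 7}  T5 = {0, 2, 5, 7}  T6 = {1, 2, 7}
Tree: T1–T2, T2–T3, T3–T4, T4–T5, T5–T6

A tree decomposition must satisfy three properties: every vertex lies in some bag; for every edge, both endpoints lie together in some bag; and for every vertex, the bags containing it form a connected subtree. Here bags containing vertex 5 are not connected in the tree, so the decomposition is invalid.

No — bags containing vertex 5 are not connected in the tree.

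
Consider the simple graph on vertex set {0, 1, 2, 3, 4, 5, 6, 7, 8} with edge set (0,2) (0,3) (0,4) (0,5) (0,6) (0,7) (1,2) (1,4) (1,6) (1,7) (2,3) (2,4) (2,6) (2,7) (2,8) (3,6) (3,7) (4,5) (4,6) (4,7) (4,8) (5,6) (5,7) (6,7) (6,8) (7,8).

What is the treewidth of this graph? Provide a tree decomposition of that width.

Every bag has size at most 5, so the width is 5 − 1 = 4 and tw(G) ≤ 4. On the other hand G contains the 5-clique {0, 2, 3, 6, 7}. A clique must lie in a single bag of any decomposition, so no decomposition can have width below 4. Therefore the treewidth is 4.

Treewidth 4.
One such decomposition:
Bags: B1 = {0, 2, 4, 6, 7}  B2 = {0, 4, 5, 6, 7}  B3 = {0, 2, 3, 6, 7}  B4 = {1, 2, 4, 6, 7}  B5 = {2, 4, 6, 7, 8}
Tree: B1–B2, B1–B3, B1–B4, B1–B5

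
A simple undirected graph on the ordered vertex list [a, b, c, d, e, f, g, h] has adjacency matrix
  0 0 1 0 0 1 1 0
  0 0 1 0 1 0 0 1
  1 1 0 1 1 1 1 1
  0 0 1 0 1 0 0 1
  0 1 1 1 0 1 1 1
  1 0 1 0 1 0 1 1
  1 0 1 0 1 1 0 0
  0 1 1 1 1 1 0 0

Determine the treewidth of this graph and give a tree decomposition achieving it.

Treewidth 3.
One such decomposition:
Bags: B1 = {c, e, f, h}  B2 = {c, e, f, g}  B3 = {c, d, e, h}  B4 = {b, c, e, h}  B5 = {a, c, f, g}
Tree: B1–B2, B1–B3, B1–B4, B2–B5

Each bag holds 4 vertices, so the decomposition has width 3, which upper-bounds the treewidth. For the lower bound, the 4 vertices {c, e, f, g} are pairwise adjacent, and any tree decomposition puts a clique entirely inside one bag — forcing width ≥ 3. Therefore the treewidth is 3.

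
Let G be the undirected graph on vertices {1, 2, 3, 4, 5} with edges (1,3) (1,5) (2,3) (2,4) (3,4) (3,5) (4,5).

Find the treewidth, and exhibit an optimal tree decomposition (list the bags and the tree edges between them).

Every bag has size at most 3, so the width is 3 − 1 = 2 and tw(G) ≤ 2. On the other hand G contains the 3-clique {1, 3, 5}. A clique must lie in a single bag of any decomposition, so no decomposition can have width below 2. Therefore the treewidth is 2.

Treewidth 2.
One such decomposition:
Bags: B1 = {3, 4, 5}  B2 = {1, 3, 5}  B3 = {2, 3, 4}
Tree: B1–B2, B1–B3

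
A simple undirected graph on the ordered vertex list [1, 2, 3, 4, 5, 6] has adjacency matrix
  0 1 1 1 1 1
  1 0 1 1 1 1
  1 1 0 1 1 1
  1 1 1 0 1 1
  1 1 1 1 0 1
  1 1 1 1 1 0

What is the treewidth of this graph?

5

A width-5 tree decomposition is:
Bags: B1 = {1, 2, 3, 4, 5, 6}
Tree: (single bag)
With just one bag of size 6, the width is 6 − 1 = 5, so tw(G) ≤ 5. On the other hand G contains the 6-clique {1, 2, 3, 4, 5, 6}. A clique must lie in a single bag of any decomposition, so no decomposition can have width below 5. The upper and lower bounds meet at 5, so that is the treewidth.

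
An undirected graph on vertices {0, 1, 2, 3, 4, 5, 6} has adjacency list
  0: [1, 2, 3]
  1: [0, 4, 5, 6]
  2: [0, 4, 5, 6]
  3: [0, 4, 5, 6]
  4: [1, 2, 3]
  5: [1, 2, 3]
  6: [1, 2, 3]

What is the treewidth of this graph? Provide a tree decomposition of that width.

Treewidth 3.
One optimal decomposition is:
Bags: B1 = {0, 1, 2, 3}  B2 = {1, 2, 3, 6}  B3 = {1, 2, 3, 4}  B4 = {1, 2, 3, 5}
Tree: B1–B2, B2–B3, B3–B4

Every bag has size at most 4, so the width is 4 − 1 = 3 and tw(G) ≤ 3. For the lower bound: the 4 vertex sets {0,1}, {3,6}, {2}, {4} are disjoint, each induces a connected subgraph, and every pair is joined by at least one edge of G. Contracting each set to a single vertex therefore yields K_{4} as a minor, and since treewidth is minor-monotone, tw(G) ≥ tw(K_{4}) = 3. The upper and lower bounds meet at 3, so that is the treewidth.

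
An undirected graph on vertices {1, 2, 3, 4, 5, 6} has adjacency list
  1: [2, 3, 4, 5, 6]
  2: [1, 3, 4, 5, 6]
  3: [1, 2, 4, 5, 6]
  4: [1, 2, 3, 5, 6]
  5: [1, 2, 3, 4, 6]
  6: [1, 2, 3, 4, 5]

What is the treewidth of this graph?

A width-5 tree decomposition is:
Bags: B1 = {1, 2, 3, 4, 5, 6}
Tree: (single bag)
With just one bag of size 6, the width is 6 − 1 = 5, so tw(G) ≤ 5. On the other hand G contains the 6-clique {1, 2, 3, 4, 5, 6}. A clique must lie in a single bag of any decomposition, so no decomposition can have width below 5. Combining the bounds, tw(G) = 5.

5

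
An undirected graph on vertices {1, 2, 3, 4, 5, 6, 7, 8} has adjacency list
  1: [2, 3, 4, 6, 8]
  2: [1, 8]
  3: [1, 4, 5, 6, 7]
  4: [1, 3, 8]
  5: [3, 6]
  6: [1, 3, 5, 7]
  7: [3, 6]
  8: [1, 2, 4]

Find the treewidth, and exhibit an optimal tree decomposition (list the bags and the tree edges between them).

Treewidth 2.
Bags: B1 = {3, 5, 6}  B2 = {1, 3, 6}  B3 = {1, 3, 4}  B4 = {1, 4, 8}  B5 = {1, 2, 8}  B6 = {3, 6, 7}
Tree: B1–B2, B2–B3, B3–B4, B4–B5, B1–B6

Every bag has size at most 3, so the width is 3 − 1 = 2 and tw(G) ≤ 2. For the lower bound, the 3 vertices {1, 2, 8} are pairwise adjacent, and any tree decomposition puts a clique entirely inside one bag — forcing width ≥ 2. Combining the bounds, tw(G) = 2.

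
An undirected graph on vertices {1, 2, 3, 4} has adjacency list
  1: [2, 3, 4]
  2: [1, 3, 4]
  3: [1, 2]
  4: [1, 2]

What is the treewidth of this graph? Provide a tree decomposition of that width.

Each bag holds 3 vertices, so the decomposition has width 2, which upper-bounds the treewidth. On the other hand G contains the 3-clique {1, 2, 3}. A clique must lie in a single bag of any decomposition, so no decomposition can have width below 2. Hence tw(G) = 2 exactly.

Treewidth 2.
One optimal decomposition is:
Bags: B1 = {1, 2, 3}  B2 = {1, 2, 4}
Tree: B1–B2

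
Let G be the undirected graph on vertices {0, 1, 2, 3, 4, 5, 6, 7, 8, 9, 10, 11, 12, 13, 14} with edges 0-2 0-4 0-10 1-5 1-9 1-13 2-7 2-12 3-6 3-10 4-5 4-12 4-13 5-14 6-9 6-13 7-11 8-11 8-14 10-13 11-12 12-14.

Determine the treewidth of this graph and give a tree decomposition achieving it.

Each bag holds 4 vertices, so the decomposition has width 3, which upper-bounds the treewidth. For the lower bound: the 4 vertex sets {7,8,11}, {14}, {12}, {0,2,4,5} are disjoint, each induces a connected subgraph, and every pair is joined by at least one edge of G. Contracting each set to a single vertex therefore yields K_{4} as a minor, and since treewidth is minor-monotone, tw(G) ≥ tw(K_{4}) = 3. Hence tw(G) = 3 exactly.

Treewidth 3.
One such decomposition:
Bags: B1 = {7, 8, 11, 14}  B2 = {7, 11, 12, 14}  B3 = {2, 7, 12, 14}  B4 = {2, 5, 12, 14}  B5 = {2, 4, 5, 12}  B6 = {0, 2, 4, 5}  B7 = {0, 1, 4, 5}  B8 = {0, 1, 4, 13}  B9 = {0, 1, 10, 13}  B10 = {1, 9, 10, 13}  B11 = {6, 9, 10, 13}  B12 = {3, 6, 9, 10}
Tree: B1–B2, B2–B3, B3–B4, B4–B5, B5–B6, B6–B7, B7–B8, B8–B9, B9–B10, B10–B11, B11–B12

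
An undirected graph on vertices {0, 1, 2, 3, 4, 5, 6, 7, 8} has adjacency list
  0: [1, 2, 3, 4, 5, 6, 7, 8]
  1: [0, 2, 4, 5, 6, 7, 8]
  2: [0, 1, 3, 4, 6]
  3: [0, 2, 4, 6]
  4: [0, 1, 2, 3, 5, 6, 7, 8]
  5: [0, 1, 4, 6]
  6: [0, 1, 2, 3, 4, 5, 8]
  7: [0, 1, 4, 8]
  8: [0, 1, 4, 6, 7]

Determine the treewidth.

4

A width-4 tree decomposition is:
Bags: B1 = {0, 1, 4, 6, 8}  B2 = {0, 1, 2, 4, 6}  B3 = {0, 1, 4, 7, 8}  B4 = {0, 2, 3, 4, 6}  B5 = {0, 1, 4, 5, 6}
Tree: B1–B2, B1–B3, B2–B4, B1–B5
The largest bag has 5 vertices, giving width 4; this decomposition certifies tw(G) ≤ 4. Conversely, {0, 1, 4, 6, 8} is a clique of size 5, and the vertices of any clique must share a bag in every tree decomposition; so some bag has ≥ 5 vertices and tw(G) ≥ 4. The upper and lower bounds meet at 4, so that is the treewidth.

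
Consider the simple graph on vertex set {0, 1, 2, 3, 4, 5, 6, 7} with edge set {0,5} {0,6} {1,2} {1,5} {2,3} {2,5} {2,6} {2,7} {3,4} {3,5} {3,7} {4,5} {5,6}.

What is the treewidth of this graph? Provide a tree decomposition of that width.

Treewidth 2.
One such decomposition:
Bags: B1 = {2, 5, 6}  B2 = {0, 5, 6}  B3 = {2, 3, 5}  B4 = {1, 2, 5}  B5 = {3, 4, 5}  B6 = {2, 3, 7}
Tree: B1–B2, B1–B3, B1–B4, B3–B5, B3–B6

The largest bag has 3 vertices, giving width 2; this decomposition certifies tw(G) ≤ 2. On the other hand G contains the 3-clique {0, 5, 6}. A clique must lie in a single bag of any decomposition, so no decomposition can have width below 2. The upper and lower bounds meet at 2, so that is the treewidth.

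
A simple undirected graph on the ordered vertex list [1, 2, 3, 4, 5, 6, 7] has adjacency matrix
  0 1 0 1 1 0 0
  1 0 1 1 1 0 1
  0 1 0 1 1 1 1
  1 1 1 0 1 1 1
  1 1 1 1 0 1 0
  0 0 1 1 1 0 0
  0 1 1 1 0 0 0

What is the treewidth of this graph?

3

A width-3 tree decomposition is:
Bags: B1 = {3, 4, 5, 6}  B2 = {2, 3, 4, 5}  B3 = {1, 2, 4, 5}  B4 = {2, 3, 4, 7}
Tree: B1–B2, B2–B3, B2–B4
Each bag holds 4 vertices, so the decomposition has width 3, which upper-bounds the treewidth. Conversely, {1, 2, 4, 5} is a clique of size 4, and the vertices of any clique must share a bag in every tree decomposition; so some bag has ≥ 4 vertices and tw(G) ≥ 3. Combining the bounds, tw(G) = 3.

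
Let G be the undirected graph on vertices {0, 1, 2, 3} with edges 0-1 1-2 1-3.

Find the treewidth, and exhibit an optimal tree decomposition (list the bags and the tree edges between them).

The largest bag has 2 vertices, giving width 1; this decomposition certifies tw(G) ≤ 1. Any graph with an edge has treewidth ≥ 1, and G has the edge 1–3. The upper and lower bounds meet at 1, so that is the treewidth.

Treewidth 1.
Bags: B1 = {1, 3}  B2 = {1, 2}  B3 = {0, 1}
Tree: B1–B2, B1–B3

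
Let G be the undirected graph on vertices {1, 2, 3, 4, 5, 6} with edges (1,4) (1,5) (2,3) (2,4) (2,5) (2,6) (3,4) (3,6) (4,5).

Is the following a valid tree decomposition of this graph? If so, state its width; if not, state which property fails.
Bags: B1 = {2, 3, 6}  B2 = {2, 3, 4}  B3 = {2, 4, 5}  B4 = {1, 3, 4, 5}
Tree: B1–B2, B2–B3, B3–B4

No — bags containing vertex 3 are not connected in the tree.

A tree decomposition must satisfy three properties: every vertex lies in some bag; for every edge, both endpoints lie together in some bag; and for every vertex, the bags containing it form a connected subtree. Here bags containing vertex 3 are not connected in the tree, so the decomposition is invalid.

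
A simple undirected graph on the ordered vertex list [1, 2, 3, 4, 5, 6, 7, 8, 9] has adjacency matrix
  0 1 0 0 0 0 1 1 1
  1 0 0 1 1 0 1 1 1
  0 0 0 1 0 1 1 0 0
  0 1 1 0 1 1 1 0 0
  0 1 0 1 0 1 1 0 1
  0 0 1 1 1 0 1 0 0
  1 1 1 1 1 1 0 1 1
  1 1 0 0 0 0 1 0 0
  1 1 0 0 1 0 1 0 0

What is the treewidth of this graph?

3

A width-3 tree decomposition is:
Bags: B1 = {1, 2, 7, 9}  B2 = {1, 2, 7, 8}  B3 = {2, 5, 7, 9}  B4 = {2, 4, 5, 7}  B5 = {4, 5, 6, 7}  B6 = {3, 4, 6, 7}
Tree: B1–B2, B1–B3, B3–B4, B4–B5, B5–B6
Every bag has size at most 4, so the width is 4 − 1 = 3 and tw(G) ≤ 3. On the other hand G contains the 4-clique {1, 2, 7, 8}. A clique must lie in a single bag of any decomposition, so no decomposition can have width below 3. Therefore the treewidth is 3.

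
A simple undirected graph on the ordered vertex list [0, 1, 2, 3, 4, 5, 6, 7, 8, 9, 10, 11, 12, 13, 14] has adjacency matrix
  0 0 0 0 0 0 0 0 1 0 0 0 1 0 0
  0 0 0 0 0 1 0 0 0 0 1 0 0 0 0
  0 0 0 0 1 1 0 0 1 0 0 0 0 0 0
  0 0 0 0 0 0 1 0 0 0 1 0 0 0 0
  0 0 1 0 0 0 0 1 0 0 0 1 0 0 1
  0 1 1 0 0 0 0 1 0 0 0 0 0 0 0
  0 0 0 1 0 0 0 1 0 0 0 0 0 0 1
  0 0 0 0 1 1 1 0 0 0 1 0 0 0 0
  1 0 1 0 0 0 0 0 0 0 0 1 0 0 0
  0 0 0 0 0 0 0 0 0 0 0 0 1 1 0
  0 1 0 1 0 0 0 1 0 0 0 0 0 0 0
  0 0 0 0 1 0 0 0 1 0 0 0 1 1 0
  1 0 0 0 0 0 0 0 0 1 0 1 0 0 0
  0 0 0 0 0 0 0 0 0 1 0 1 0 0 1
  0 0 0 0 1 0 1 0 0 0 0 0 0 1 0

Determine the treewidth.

3

A width-3 tree decomposition is:
Bags: B1 = {1, 3, 6, 10}  B2 = {1, 6, 7, 10}  B3 = {1, 5, 6, 7}  B4 = {5, 6, 7, 14}  B5 = {4, 5, 7, 14}  B6 = {2, 4, 5, 14}  B7 = {2, 4, 13, 14}  B8 = {2, 4, 11, 13}  B9 = {2, 8, 11, 13}  B10 = {8, 9, 11, 13}  B11 = {8, 9, 11, 12}  B12 = {0, 8, 9, 12}
Tree: B1–B2, B2–B3, B3–B4, B4–B5, B5–B6, B6–B7, B7–B8, B8–B9, B9–B10, B10–B11, B11–B12
The largest bag has 4 vertices, giving width 3; this decomposition certifies tw(G) ≤ 3. For the lower bound: the 4 vertex sets {1,3,10}, {6}, {7}, {2,4,5,14} are disjoint, each induces a connected subgraph, and every pair is joined by at least one edge of G. Contracting each set to a single vertex therefore yields K_{4} as a minor, and since treewidth is minor-monotone, tw(G) ≥ tw(K_{4}) = 3. Combining the bounds, tw(G) = 3.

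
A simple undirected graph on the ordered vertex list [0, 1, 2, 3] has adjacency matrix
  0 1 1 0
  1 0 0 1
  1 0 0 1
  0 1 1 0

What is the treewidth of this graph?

2

A width-2 tree decomposition is:
Bags: B1 = {1, 2, 3}  B2 = {0, 1, 2}
Tree: B1–B2
Every bag has size at most 3, so the width is 3 − 1 = 2 and tw(G) ≤ 2. Since 1–3–2–0–1 is a cycle in G, G is not acyclic. Forests are exactly the graphs of treewidth ≤ 1, so tw(G) ≥ 2. Hence tw(G) = 2 exactly.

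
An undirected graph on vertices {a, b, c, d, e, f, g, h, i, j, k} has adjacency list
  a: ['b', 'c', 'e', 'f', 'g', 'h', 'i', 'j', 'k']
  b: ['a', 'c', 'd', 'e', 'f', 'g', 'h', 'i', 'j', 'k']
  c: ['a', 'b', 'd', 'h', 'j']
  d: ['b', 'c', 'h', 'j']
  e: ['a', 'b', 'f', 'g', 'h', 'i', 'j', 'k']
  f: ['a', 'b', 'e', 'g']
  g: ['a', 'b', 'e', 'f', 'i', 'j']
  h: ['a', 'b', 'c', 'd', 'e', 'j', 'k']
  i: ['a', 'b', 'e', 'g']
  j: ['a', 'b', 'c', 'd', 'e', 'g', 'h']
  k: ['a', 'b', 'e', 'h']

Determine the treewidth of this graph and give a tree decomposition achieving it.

Treewidth 4.
One such decomposition:
Bags: B1 = {a, b, e, h, j}  B2 = {a, b, e, g, j}  B3 = {a, b, c, h, j}  B4 = {b, c, d, h, j}  B5 = {a, b, e, f, g}  B6 = {a, b, e, h, k}  B7 = {a, b, e, g, i}
Tree: B1–B2, B1–B3, B3–B4, B2–B5, B1–B6, B2–B7

The largest bag has 5 vertices, giving width 4; this decomposition certifies tw(G) ≤ 4. Conversely, {b, c, d, h, j} is a clique of size 5, and the vertices of any clique must share a bag in every tree decomposition; so some bag has ≥ 5 vertices and tw(G) ≥ 4. Combining the bounds, tw(G) = 4.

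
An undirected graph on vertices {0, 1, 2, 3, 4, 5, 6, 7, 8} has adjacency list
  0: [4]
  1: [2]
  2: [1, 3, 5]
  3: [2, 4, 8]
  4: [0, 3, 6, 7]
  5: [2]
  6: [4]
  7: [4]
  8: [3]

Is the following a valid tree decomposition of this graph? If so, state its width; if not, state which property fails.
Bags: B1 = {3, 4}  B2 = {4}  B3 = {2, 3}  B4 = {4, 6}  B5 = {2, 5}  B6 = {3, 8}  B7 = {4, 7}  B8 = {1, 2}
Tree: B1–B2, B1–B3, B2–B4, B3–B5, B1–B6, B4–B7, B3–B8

No — vertex 0 appears in no bag.

A tree decomposition must satisfy three properties: every vertex lies in some bag; for every edge, both endpoints lie together in some bag; and for every vertex, the bags containing it form a connected subtree. Here vertex 0 appears in no bag, so the decomposition is invalid.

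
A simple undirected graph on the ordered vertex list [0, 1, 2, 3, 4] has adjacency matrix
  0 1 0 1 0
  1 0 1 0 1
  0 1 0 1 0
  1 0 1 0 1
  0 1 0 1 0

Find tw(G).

2

A width-2 tree decomposition is:
Bags: B1 = {1, 3, 4}  B2 = {0, 1, 3}  B3 = {1, 2, 3}
Tree: B1–B2, B2–B3
Every bag has size at most 3, so the width is 3 − 1 = 2 and tw(G) ≤ 2. For the lower bound, G contains the cycle 4–1–0–3–4, so G is not a forest; only forests have treewidth ≤ 1, hence tw(G) ≥ 2. Hence tw(G) = 2 exactly.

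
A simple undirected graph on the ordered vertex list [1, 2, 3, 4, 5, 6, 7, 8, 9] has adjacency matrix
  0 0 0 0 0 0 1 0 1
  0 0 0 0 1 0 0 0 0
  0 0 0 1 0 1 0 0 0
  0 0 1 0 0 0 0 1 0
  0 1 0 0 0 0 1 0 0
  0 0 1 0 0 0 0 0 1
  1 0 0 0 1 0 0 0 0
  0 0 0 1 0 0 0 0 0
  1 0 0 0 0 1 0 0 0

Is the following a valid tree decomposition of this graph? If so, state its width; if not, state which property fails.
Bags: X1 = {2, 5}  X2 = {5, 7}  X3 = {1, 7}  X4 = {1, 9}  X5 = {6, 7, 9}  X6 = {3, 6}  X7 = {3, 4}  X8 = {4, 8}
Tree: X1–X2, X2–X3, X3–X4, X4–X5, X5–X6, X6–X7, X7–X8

No — bags containing vertex 7 are not connected in the tree.

A tree decomposition must satisfy three properties: every vertex lies in some bag; for every edge, both endpoints lie together in some bag; and for every vertex, the bags containing it form a connected subtree. Here bags containing vertex 7 are not connected in the tree, so the decomposition is invalid.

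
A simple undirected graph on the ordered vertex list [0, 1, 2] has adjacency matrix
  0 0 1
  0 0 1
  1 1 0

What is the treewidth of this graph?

A width-1 tree decomposition is:
Bags: B1 = {0, 2}  B2 = {1, 2}
Tree: B1–B2
The largest bag has 2 vertices, giving width 1; this decomposition certifies tw(G) ≤ 1. Since G has at least one edge (e.g. 2–0), it is not an edgeless graph, so tw(G) ≥ 1. Combining the bounds, tw(G) = 1.

1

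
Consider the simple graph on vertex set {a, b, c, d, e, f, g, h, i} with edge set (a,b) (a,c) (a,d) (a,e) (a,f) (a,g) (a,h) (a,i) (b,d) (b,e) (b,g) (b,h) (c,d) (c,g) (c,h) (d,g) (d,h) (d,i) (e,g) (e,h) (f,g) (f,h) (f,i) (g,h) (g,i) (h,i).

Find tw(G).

A width-4 tree decomposition is:
Bags: B1 = {a, b, d, g, h}  B2 = {a, d, g, h, i}  B3 = {a, f, g, h, i}  B4 = {a, b, e, g, h}  B5 = {a, c, d, g, h}
Tree: B1–B2, B2–B3, B1–B4, B2–B5
Every bag has size at most 5, so the width is 5 − 1 = 4 and tw(G) ≤ 4. For the lower bound, the 5 vertices {a, c, d, g, h} are pairwise adjacent, and any tree decomposition puts a clique entirely inside one bag — forcing width ≥ 4. Hence tw(G) = 4 exactly.

4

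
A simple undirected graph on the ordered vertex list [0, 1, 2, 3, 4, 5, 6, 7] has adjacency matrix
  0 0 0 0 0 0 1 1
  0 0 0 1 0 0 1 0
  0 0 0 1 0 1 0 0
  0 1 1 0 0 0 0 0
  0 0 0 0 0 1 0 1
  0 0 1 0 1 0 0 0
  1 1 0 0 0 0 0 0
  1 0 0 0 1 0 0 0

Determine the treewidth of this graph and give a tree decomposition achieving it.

Treewidth 2.
One optimal decomposition is:
Bags: B1 = {2, 3, 5}  B2 = {3, 4, 5}  B3 = {3, 4, 7}  B4 = {0, 3, 7}  B5 = {0, 3, 6}  B6 = {1, 3, 6}
Tree: B1–B2, B2–B3, B3–B4, B4–B5, B5–B6

Every bag has size at most 3, so the width is 3 − 1 = 2 and tw(G) ≤ 2. Since 3–2–5–4–7–0–6–1–3 is a cycle in G, G is not acyclic. Forests are exactly the graphs of treewidth ≤ 1, so tw(G) ≥ 2. Therefore the treewidth is 2.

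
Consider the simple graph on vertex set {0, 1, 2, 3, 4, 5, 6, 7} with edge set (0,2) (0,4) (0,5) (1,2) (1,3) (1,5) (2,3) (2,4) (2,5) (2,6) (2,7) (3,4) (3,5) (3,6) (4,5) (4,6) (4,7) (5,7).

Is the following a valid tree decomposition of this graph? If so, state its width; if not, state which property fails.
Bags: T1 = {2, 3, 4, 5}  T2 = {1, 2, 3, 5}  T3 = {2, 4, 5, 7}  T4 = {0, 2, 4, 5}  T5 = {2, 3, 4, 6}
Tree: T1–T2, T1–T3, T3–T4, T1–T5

Checking the three conditions: (i) the bags cover all of {0, 1, 2, 3, 4, 5, 6, 7}; (ii) for each edge, some bag contains both endpoints; (iii) the bags containing any fixed vertex form a subtree. All hold, so the decomposition is valid with width 4 − 1 = 3.

Yes; width 3.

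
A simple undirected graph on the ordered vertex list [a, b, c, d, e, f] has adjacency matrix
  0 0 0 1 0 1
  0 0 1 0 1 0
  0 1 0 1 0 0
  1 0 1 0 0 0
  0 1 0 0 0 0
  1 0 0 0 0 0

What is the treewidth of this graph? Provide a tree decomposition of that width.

Every bag has size at most 2, so the width is 2 − 1 = 1 and tw(G) ≤ 1. Since G has at least one edge (e.g. e–b), it is not an edgeless graph, so tw(G) ≥ 1. The upper and lower bounds meet at 1, so that is the treewidth.

Treewidth 1.
One optimal decomposition is:
Bags: B1 = {b, e}  B2 = {b, c}  B3 = {c, d}  B4 = {a, d}  B5 = {a, f}
Tree: B1–B2, B2–B3, B3–B4, B4–B5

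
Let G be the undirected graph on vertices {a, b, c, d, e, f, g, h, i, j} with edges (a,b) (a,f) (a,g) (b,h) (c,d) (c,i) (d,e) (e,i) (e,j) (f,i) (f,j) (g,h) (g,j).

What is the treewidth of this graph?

A width-2 tree decomposition is:
Bags: B1 = {b, g, h}  B2 = {a, b, g}  B3 = {a, g, j}  B4 = {a, f, j}  B5 = {e, f, j}  B6 = {e, f, i}  B7 = {d, e, i}  B8 = {c, d, i}
Tree: B1–B2, B2–B3, B3–B4, B4–B5, B5–B6, B6–B7, B7–B8
Every bag has size at most 3, so the width is 3 − 1 = 2 and tw(G) ≤ 2. The edges h–b–a–g–h form a cycle, so G is not a tree and its treewidth is at least 2. Therefore the treewidth is 2.

2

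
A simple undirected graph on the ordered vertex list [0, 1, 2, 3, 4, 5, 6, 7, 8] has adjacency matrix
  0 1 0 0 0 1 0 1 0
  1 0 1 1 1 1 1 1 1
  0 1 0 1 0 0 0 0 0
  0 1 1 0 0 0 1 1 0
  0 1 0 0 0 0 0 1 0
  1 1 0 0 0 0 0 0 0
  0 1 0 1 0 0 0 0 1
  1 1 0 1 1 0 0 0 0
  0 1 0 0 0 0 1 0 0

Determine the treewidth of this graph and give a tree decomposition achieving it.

Every bag has size at most 3, so the width is 3 − 1 = 2 and tw(G) ≤ 2. Conversely, {0, 1, 5} is a clique of size 3, and the vertices of any clique must share a bag in every tree decomposition; so some bag has ≥ 3 vertices and tw(G) ≥ 2. The upper and lower bounds meet at 2, so that is the treewidth.

Treewidth 2.
Bags: B1 = {1, 3, 7}  B2 = {1, 2, 3}  B3 = {1, 4, 7}  B4 = {0, 1, 7}  B5 = {0, 1, 5}  B6 = {1, 3, 6}  B7 = {1, 6, 8}
Tree: B1–B2, B1–B3, B1–B4, B4–B5, B1–B6, B6–B7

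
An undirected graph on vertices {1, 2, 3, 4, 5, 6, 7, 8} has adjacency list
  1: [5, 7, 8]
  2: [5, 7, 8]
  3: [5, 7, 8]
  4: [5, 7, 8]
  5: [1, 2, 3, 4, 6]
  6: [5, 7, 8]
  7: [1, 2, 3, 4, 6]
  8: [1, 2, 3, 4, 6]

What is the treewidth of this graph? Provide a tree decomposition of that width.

The largest bag has 4 vertices, giving width 3; this decomposition certifies tw(G) ≤ 3. For the lower bound: the 4 vertex sets {6,7}, {3,5}, {8}, {4} are disjoint, each induces a connected subgraph, and every pair is joined by at least one edge of G. Contracting each set to a single vertex therefore yields K_{4} as a minor, and since treewidth is minor-monotone, tw(G) ≥ tw(K_{4}) = 3. Combining the bounds, tw(G) = 3.

Treewidth 3.
Bags: B1 = {5, 6, 7, 8}  B2 = {3, 5, 7, 8}  B3 = {4, 5, 7, 8}  B4 = {1, 5, 7, 8}  B5 = {2, 5, 7, 8}
Tree: B1–B2, B2–B3, B3–B4, B4–B5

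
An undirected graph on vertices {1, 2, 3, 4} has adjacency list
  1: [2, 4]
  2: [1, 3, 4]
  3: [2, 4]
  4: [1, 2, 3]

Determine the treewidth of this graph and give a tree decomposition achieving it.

Treewidth 2.
Bags: B1 = {1, 2, 4}  B2 = {2, 3, 4}
Tree: B1–B2

Each bag holds 3 vertices, so the decomposition has width 2, which upper-bounds the treewidth. For the lower bound, the 3 vertices {1, 2, 4} are pairwise adjacent, and any tree decomposition puts a clique entirely inside one bag — forcing width ≥ 2. Therefore the treewidth is 2.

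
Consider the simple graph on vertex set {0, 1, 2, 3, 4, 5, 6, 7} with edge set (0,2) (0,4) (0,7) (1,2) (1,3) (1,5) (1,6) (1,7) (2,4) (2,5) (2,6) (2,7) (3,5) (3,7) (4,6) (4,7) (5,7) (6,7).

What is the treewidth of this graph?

3

A width-3 tree decomposition is:
Bags: B1 = {1, 2, 6, 7}  B2 = {2, 4, 6, 7}  B3 = {1, 2, 5, 7}  B4 = {1, 3, 5, 7}  B5 = {0, 2, 4, 7}
Tree: B1–B2, B1–B3, B3–B4, B2–B5
Each bag holds 4 vertices, so the decomposition has width 3, which upper-bounds the treewidth. On the other hand G contains the 4-clique {0, 2, 4, 7}. A clique must lie in a single bag of any decomposition, so no decomposition can have width below 3. Therefore the treewidth is 3.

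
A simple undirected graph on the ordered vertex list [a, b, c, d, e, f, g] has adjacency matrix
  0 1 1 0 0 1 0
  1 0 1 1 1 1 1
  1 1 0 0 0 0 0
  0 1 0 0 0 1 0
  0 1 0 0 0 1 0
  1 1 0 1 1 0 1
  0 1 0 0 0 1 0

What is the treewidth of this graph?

2

A width-2 tree decomposition is:
Bags: B1 = {a, b, f}  B2 = {b, d, f}  B3 = {b, f, g}  B4 = {b, e, f}  B5 = {a, b, c}
Tree: B1–B2, B2–B3, B2–B4, B1–B5
The largest bag has 3 vertices, giving width 2; this decomposition certifies tw(G) ≤ 2. For the lower bound, the 3 vertices {a, b, c} are pairwise adjacent, and any tree decomposition puts a clique entirely inside one bag — forcing width ≥ 2. Hence tw(G) = 2 exactly.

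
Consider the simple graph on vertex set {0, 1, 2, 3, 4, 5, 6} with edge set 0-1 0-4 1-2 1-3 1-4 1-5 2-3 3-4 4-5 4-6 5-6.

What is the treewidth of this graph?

A width-2 tree decomposition is:
Bags: B1 = {1, 4, 5}  B2 = {1, 3, 4}  B3 = {1, 2, 3}  B4 = {0, 1, 4}  B5 = {4, 5, 6}
Tree: B1–B2, B2–B3, B2–B4, B1–B5
Every bag has size at most 3, so the width is 3 − 1 = 2 and tw(G) ≤ 2. Conversely, {1, 2, 3} is a clique of size 3, and the vertices of any clique must share a bag in every tree decomposition; so some bag has ≥ 3 vertices and tw(G) ≥ 2. Combining the bounds, tw(G) = 2.

2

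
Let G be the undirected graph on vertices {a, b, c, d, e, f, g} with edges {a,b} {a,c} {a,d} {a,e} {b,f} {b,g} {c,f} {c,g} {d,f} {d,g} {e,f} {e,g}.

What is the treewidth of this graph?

3

A width-3 tree decomposition is:
Bags: B1 = {a, e, f, g}  B2 = {a, d, f, g}  B3 = {a, c, f, g}  B4 = {a, b, f, g}
Tree: B1–B2, B2–B3, B3–B4
The largest bag has 4 vertices, giving width 3; this decomposition certifies tw(G) ≤ 3. For the lower bound: the 4 vertex sets {e,g}, {d,f}, {a}, {c} are disjoint, each induces a connected subgraph, and every pair is joined by at least one edge of G. Contracting each set to a single vertex therefore yields K_{4} as a minor, and since treewidth is minor-monotone, tw(G) ≥ tw(K_{4}) = 3. Hence tw(G) = 3 exactly.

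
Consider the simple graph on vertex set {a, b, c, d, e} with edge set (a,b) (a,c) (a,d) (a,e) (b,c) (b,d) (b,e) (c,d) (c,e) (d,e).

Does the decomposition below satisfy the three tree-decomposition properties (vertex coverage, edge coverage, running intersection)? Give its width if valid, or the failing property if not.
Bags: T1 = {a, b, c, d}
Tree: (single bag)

No — vertex e appears in no bag.

A tree decomposition must satisfy three properties: every vertex lies in some bag; for every edge, both endpoints lie together in some bag; and for every vertex, the bags containing it form a connected subtree. Here vertex e appears in no bag, so the decomposition is invalid.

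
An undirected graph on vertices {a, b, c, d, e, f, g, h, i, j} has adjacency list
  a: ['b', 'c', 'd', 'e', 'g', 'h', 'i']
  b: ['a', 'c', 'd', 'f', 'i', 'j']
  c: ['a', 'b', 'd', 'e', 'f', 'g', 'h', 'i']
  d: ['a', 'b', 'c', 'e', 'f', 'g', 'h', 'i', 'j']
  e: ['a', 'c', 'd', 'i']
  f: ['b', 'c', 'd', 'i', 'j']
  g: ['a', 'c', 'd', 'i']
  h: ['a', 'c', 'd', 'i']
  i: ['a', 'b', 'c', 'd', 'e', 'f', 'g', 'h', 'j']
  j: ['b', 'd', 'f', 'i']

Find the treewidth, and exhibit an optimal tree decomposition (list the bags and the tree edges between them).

Each bag holds 5 vertices, so the decomposition has width 4, which upper-bounds the treewidth. On the other hand G contains the 5-clique {b, d, f, i, j}. A clique must lie in a single bag of any decomposition, so no decomposition can have width below 4. Hence tw(G) = 4 exactly.

Treewidth 4.
One optimal decomposition is:
Bags: B1 = {a, c, d, e, i}  B2 = {a, c, d, h, i}  B3 = {a, b, c, d, i}  B4 = {b, c, d, f, i}  B5 = {a, c, d, g, i}  B6 = {b, d, f, i, j}
Tree: B1–B2, B2–B3, B3–B4, B1–B5, B4–B6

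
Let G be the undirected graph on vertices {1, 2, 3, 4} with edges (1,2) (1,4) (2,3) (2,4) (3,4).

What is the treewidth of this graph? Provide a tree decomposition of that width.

Every bag has size at most 3, so the width is 3 − 1 = 2 and tw(G) ≤ 2. On the other hand G contains the 3-clique {1, 2, 4}. A clique must lie in a single bag of any decomposition, so no decomposition can have width below 2. Combining the bounds, tw(G) = 2.

Treewidth 2.
One optimal decomposition is:
Bags: B1 = {1, 2, 4}  B2 = {2, 3, 4}
Tree: B1–B2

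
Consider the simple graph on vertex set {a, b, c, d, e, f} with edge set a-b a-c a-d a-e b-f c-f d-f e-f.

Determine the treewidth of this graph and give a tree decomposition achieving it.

Each bag holds 3 vertices, so the decomposition has width 2, which upper-bounds the treewidth. The edges c–a–e–f–c form a cycle, so G is not a tree and its treewidth is at least 2. Therefore the treewidth is 2.

Treewidth 2.
Bags: B1 = {a, c, f}  B2 = {a, e, f}  B3 = {a, b, f}  B4 = {a, d, f}
Tree: B1–B2, B2–B3, B3–B4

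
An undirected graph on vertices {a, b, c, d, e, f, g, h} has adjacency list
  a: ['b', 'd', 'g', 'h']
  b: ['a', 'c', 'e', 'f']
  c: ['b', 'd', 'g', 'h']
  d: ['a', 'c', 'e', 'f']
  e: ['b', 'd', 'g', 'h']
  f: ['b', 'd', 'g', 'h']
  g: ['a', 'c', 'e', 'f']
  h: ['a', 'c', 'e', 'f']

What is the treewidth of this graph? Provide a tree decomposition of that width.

The largest bag has 5 vertices, giving width 4; this decomposition certifies tw(G) ≤ 4. For the lower bound: the 5 vertex sets {a,d}, {e,h}, {c,g}, {f}, {b} are disjoint, each induces a connected subgraph, and every pair is joined by at least one edge of G. Contracting each set to a single vertex therefore yields K_{5} as a minor, and since treewidth is minor-monotone, tw(G) ≥ tw(K_{5}) = 4. Combining the bounds, tw(G) = 4.

Treewidth 4.
One such decomposition:
Bags: B1 = {a, c, d, e, f}  B2 = {a, c, e, f, h}  B3 = {a, c, e, f, g}  B4 = {a, b, c, e, f}
Tree: B1–B2, B2–B3, B3–B4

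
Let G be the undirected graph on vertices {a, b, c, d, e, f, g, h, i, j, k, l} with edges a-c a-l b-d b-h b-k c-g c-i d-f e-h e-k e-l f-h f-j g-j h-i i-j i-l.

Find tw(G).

3

A width-3 tree decomposition is:
Bags: B1 = {a, c, g, l}  B2 = {c, g, i, l}  B3 = {g, i, j, l}  B4 = {e, i, j, l}  B5 = {e, h, i, j}  B6 = {e, f, h, j}  B7 = {e, f, h, k}  B8 = {b, f, h, k}  B9 = {b, d, f, k}
Tree: B1–B2, B2–B3, B3–B4, B4–B5, B5–B6, B6–B7, B7–B8, B8–B9
The largest bag has 4 vertices, giving width 3; this decomposition certifies tw(G) ≤ 3. For the lower bound: the 4 vertex sets {a,c,g}, {l}, {i}, {e,f,h,j} are disjoint, each induces a connected subgraph, and every pair is joined by at least one edge of G. Contracting each set to a single vertex therefore yields K_{4} as a minor, and since treewidth is minor-monotone, tw(G) ≥ tw(K_{4}) = 3. Therefore the treewidth is 3.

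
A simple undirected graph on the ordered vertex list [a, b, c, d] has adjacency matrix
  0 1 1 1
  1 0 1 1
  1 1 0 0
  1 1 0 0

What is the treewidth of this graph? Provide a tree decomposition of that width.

Every bag has size at most 3, so the width is 3 − 1 = 2 and tw(G) ≤ 2. On the other hand G contains the 3-clique {a, b, d}. A clique must lie in a single bag of any decomposition, so no decomposition can have width below 2. Therefore the treewidth is 2.

Treewidth 2.
Bags: B1 = {a, b, c}  B2 = {a, b, d}
Tree: B1–B2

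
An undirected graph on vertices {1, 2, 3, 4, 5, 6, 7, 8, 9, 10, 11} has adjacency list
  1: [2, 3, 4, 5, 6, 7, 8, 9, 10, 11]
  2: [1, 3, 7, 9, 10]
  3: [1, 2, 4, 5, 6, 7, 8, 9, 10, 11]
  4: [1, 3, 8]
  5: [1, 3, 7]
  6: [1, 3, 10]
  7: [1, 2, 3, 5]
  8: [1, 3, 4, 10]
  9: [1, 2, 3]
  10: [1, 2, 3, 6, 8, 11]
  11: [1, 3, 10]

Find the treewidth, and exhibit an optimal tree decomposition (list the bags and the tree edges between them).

Each bag holds 4 vertices, so the decomposition has width 3, which upper-bounds the treewidth. Conversely, {1, 3, 4, 8} is a clique of size 4, and the vertices of any clique must share a bag in every tree decomposition; so some bag has ≥ 4 vertices and tw(G) ≥ 3. Therefore the treewidth is 3.

Treewidth 3.
Bags: B1 = {1, 2, 3, 10}  B2 = {1, 3, 6, 10}  B3 = {1, 3, 10, 11}  B4 = {1, 3, 8, 10}  B5 = {1, 2, 3, 7}  B6 = {1, 3, 4, 8}  B7 = {1, 2, 3, 9}  B8 = {1, 3, 5, 7}
Tree: B1–B2, B1–B3, B1–B4, B1–B5, B4–B6, B1–B7, B5–B8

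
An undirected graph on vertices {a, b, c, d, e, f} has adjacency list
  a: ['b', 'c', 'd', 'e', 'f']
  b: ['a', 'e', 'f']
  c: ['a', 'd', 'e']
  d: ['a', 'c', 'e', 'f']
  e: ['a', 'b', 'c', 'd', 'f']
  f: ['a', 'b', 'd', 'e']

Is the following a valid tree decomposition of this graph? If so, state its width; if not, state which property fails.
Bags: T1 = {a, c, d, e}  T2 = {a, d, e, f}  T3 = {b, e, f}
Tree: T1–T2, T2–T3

No — edge (a,b) lies in no bag.

A tree decomposition must satisfy three properties: every vertex lies in some bag; for every edge, both endpoints lie together in some bag; and for every vertex, the bags containing it form a connected subtree. Here edge (a,b) lies in no bag, so the decomposition is invalid.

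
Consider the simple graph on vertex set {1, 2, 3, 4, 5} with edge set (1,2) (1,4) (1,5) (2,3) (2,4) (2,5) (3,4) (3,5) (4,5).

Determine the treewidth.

3

A width-3 tree decomposition is:
Bags: B1 = {2, 3, 4, 5}  B2 = {1, 2, 4, 5}
Tree: B1–B2
Each bag holds 4 vertices, so the decomposition has width 3, which upper-bounds the treewidth. On the other hand G contains the 4-clique {1, 2, 4, 5}. A clique must lie in a single bag of any decomposition, so no decomposition can have width below 3. Combining the bounds, tw(G) = 3.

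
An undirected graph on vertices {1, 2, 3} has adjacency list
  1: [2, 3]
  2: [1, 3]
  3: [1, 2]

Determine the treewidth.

A width-2 tree decomposition is:
Bags: B1 = {1, 2, 3}
Tree: (single bag)
With just one bag of size 3, the width is 3 − 1 = 2, so tw(G) ≤ 2. Conversely, {1, 2, 3} is a clique of size 3, and the vertices of any clique must share a bag in every tree decomposition; so some bag has ≥ 3 vertices and tw(G) ≥ 2. Therefore the treewidth is 2.

2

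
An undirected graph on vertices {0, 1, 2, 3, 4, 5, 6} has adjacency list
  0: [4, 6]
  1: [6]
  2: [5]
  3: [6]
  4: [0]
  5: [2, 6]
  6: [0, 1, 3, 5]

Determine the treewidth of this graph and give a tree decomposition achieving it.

Treewidth 1.
One optimal decomposition is:
Bags: B1 = {5, 6}  B2 = {0, 6}  B3 = {3, 6}  B4 = {2, 5}  B5 = {1, 6}  B6 = {0, 4}
Tree: B1–B2, B2–B3, B1–B4, B2–B5, B2–B6

Each bag holds 2 vertices, so the decomposition has width 1, which upper-bounds the treewidth. G has an edge, so its treewidth is at least 1. Combining the bounds, tw(G) = 1.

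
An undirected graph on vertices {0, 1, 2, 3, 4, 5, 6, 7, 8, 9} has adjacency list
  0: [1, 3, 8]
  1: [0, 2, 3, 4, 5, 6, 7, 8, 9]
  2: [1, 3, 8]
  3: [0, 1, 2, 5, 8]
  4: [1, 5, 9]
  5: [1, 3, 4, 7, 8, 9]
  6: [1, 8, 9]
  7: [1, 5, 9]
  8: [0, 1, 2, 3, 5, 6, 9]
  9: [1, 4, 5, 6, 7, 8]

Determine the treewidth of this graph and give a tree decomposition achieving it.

Treewidth 3.
One such decomposition:
Bags: B1 = {1, 5, 8, 9}  B2 = {1, 6, 8, 9}  B3 = {1, 3, 5, 8}  B4 = {1, 5, 7, 9}  B5 = {0, 1, 3, 8}  B6 = {1, 2, 3, 8}  B7 = {1, 4, 5, 9}
Tree: B1–B2, B1–B3, B1–B4, B3–B5, B3–B6, B4–B7

Every bag has size at most 4, so the width is 4 − 1 = 3 and tw(G) ≤ 3. For the lower bound, the 4 vertices {1, 5, 8, 9} are pairwise adjacent, and any tree decomposition puts a clique entirely inside one bag — forcing width ≥ 3. Hence tw(G) = 3 exactly.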